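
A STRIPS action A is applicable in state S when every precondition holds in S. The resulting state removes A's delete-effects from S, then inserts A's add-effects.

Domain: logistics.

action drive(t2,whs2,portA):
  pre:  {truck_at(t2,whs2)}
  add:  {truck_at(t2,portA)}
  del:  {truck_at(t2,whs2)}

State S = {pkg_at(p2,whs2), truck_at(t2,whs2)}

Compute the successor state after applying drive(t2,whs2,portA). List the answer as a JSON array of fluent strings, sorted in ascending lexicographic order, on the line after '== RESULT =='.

Progress:
  pre ⊆ S: {truck_at(t2,whs2)} ⊆ S  — applicable
  S \ del = {pkg_at(p2,whs2)}
  ∪ add   = {pkg_at(p2,whs2), truck_at(t2,portA)}

== RESULT ==
["pkg_at(p2,whs2)", "truck_at(t2,portA)"]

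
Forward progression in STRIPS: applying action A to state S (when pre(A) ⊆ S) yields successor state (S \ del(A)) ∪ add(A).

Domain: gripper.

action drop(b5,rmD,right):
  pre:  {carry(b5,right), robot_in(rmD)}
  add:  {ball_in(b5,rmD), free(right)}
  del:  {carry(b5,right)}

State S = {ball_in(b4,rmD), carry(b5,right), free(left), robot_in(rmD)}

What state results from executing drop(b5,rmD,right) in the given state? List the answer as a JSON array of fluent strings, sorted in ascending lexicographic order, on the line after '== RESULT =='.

Compute (S \ del) ∪ add:
  pre ⊆ S: {carry(b5,right), robot_in(rmD)} ⊆ S  — applicable
  S \ del = {ball_in(b4,rmD), free(left), robot_in(rmD)}
  ∪ add   = {ball_in(b4,rmD), ball_in(b5,rmD), free(left), free(right), robot_in(rmD)}

== RESULT ==
["ball_in(b4,rmD)", "ball_in(b5,rmD)", "free(left)", "free(right)", "robot_in(rmD)"]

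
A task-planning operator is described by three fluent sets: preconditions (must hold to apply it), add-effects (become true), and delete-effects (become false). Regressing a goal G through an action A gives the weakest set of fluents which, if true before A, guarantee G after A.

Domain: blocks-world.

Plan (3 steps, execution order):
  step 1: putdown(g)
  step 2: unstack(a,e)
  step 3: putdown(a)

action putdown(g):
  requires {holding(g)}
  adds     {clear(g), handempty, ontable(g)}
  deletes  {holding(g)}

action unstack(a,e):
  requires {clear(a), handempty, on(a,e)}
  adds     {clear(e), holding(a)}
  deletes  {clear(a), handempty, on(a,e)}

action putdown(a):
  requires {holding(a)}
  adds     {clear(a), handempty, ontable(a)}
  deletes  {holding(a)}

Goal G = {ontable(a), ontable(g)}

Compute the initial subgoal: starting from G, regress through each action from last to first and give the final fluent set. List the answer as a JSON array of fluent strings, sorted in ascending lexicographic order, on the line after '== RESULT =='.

Regress step by step:
  through step 3 (putdown(a)): drop {ontable(a)}, keep {ontable(g)}, require {holding(a)}
    → {holding(a), ontable(g)}
  through step 2 (unstack(a,e)): drop {holding(a)}, keep {ontable(g)}, require {clear(a), handempty, on(a,e)}
    → {clear(a), handempty, on(a,e), ontable(g)}
  through step 1 (putdown(g)): drop {handempty, ontable(g)}, keep {clear(a), on(a,e)}, require {holding(g)}
    → {clear(a), holding(g), on(a,e)}

== RESULT ==
["clear(a)", "holding(g)", "on(a,e)"]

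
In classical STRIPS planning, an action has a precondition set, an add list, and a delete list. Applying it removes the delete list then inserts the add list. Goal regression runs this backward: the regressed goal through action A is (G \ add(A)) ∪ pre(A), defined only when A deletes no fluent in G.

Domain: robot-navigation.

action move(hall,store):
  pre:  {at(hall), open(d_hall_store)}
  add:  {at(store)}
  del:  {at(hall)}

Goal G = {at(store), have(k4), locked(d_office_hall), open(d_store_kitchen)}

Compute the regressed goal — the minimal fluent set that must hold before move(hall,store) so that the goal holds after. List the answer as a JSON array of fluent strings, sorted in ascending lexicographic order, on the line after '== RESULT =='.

Regress:
  G ∩ del = {}  (empty — regression defined)
  G \ add = {at(store), have(k4), locked(d_office_hall), open(d_store_kitchen)} \ {at(store)} = {have(k4), locked(d_office_hall), open(d_store_kitchen)}
  ∪ pre   = {have(k4), locked(d_office_hall), open(d_store_kitchen)} ∪ {at(hall), open(d_hall_store)}
          = {at(hall), have(k4), locked(d_office_hall), open(d_hall_store), open(d_store_kitchen)}

== RESULT ==
["at(hall)", "have(k4)", "locked(d_office_hall)", "open(d_hall_store)", "open(d_store_kitchen)"]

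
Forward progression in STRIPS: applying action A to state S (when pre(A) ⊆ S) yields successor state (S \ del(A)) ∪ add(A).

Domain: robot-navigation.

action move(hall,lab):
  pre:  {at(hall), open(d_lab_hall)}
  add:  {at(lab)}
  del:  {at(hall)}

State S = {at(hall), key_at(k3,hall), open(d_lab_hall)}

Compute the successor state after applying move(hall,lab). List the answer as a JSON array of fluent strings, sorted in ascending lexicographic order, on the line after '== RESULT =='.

Progress:
  pre ⊆ S: {at(hall), open(d_lab_hall)} ⊆ S  — applicable
  S \ del = {key_at(k3,hall), open(d_lab_hall)}
  ∪ add   = {at(lab), key_at(k3,hall), open(d_lab_hall)}

== RESULT ==
["at(lab)", "key_at(k3,hall)", "open(d_lab_hall)"]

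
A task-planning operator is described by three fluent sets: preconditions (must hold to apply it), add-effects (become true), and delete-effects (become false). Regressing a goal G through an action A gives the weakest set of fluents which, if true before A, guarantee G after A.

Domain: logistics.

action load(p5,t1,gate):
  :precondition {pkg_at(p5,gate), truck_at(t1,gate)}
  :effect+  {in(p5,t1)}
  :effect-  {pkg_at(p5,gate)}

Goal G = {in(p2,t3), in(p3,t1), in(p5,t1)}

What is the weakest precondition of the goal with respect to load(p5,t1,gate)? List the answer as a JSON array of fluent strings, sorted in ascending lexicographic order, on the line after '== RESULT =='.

Regress:
  G ∩ del = {}  (empty — regression defined)
  G \ add = {in(p2,t3), in(p3,t1), in(p5,t1)} \ {in(p5,t1)} = {in(p2,t3), in(p3,t1)}
  ∪ pre   = {in(p2,t3), in(p3,t1)} ∪ {pkg_at(p5,gate), truck_at(t1,gate)}
          = {in(p2,t3), in(p3,t1), pkg_at(p5,gate), truck_at(t1,gate)}

== RESULT ==
["in(p2,t3)", "in(p3,t1)", "pkg_at(p5,gate)", "truck_at(t1,gate)"]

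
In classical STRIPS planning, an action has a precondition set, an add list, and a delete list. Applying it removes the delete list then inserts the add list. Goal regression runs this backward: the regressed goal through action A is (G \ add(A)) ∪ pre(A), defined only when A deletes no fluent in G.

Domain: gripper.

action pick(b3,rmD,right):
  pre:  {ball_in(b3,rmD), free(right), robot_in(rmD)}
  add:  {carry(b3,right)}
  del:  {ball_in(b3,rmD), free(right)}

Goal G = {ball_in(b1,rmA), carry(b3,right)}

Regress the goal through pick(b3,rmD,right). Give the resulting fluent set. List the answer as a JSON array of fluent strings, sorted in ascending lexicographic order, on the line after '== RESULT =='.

Compute (G \ add) ∪ pre:
  G ∩ del = {}  (empty — regression defined)
  G \ add = {ball_in(b1,rmA), carry(b3,right)} \ {carry(b3,right)} = {ball_in(b1,rmA)}
  ∪ pre   = {ball_in(b1,rmA)} ∪ {ball_in(b3,rmD), free(right), robot_in(rmD)}
          = {ball_in(b1,rmA), ball_in(b3,rmD), free(right), robot_in(rmD)}

== RESULT ==
["ball_in(b1,rmA)", "ball_in(b3,rmD)", "free(right)", "robot_in(rmD)"]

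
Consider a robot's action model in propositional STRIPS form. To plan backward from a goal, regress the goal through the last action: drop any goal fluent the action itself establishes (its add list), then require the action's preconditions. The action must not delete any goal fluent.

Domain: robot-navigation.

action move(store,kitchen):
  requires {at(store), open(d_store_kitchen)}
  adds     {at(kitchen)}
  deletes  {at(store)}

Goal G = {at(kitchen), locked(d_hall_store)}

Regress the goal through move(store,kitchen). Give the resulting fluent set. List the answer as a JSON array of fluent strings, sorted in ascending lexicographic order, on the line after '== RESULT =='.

Regress:
  G ∩ del = {}  (empty — regression defined)
  G \ add = {at(kitchen), locked(d_hall_store)} \ {at(kitchen)} = {locked(d_hall_store)}
  ∪ pre   = {locked(d_hall_store)} ∪ {at(store), open(d_store_kitchen)}
          = {at(store), locked(d_hall_store), open(d_store_kitchen)}

== RESULT ==
["at(store)", "locked(d_hall_store)", "open(d_store_kitchen)"]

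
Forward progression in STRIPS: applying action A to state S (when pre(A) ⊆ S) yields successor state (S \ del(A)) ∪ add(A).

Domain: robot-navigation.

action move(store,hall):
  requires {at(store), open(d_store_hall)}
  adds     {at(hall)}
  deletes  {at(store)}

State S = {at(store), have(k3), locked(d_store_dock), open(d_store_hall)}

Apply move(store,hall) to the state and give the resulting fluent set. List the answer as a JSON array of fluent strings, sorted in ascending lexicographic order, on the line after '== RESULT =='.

Progress:
  pre ⊆ S: {at(store), open(d_store_hall)} ⊆ S  — applicable
  S \ del = {have(k3), locked(d_store_dock), open(d_store_hall)}
  ∪ add   = {at(hall), have(k3), locked(d_store_dock), open(d_store_hall)}

== RESULT ==
["at(hall)", "have(k3)", "locked(d_store_dock)", "open(d_store_hall)"]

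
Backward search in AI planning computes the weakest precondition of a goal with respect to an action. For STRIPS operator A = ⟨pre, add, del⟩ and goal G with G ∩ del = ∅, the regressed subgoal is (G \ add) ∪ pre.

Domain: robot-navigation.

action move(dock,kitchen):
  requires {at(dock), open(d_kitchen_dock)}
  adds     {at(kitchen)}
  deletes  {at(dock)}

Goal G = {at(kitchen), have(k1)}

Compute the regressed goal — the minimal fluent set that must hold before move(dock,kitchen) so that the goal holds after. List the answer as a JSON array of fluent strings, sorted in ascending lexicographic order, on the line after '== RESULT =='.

Compute (G \ add) ∪ pre:
  G ∩ del = {}  (empty — regression defined)
  G \ add = {at(kitchen), have(k1)} \ {at(kitchen)} = {have(k1)}
  ∪ pre   = {have(k1)} ∪ {at(dock), open(d_kitchen_dock)}
          = {at(dock), have(k1), open(d_kitchen_dock)}

== RESULT ==
["at(dock)", "have(k1)", "open(d_kitchen_dock)"]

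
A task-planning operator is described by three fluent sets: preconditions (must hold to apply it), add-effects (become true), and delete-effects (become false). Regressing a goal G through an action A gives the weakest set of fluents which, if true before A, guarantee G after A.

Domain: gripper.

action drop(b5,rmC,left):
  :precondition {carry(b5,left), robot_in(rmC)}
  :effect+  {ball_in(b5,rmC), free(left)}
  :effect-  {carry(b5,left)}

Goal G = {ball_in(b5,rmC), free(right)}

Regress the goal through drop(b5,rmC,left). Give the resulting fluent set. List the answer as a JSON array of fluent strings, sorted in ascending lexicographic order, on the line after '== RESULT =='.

Compute (G \ add) ∪ pre:
  G ∩ del = {}  (empty — regression defined)
  G \ add = {ball_in(b5,rmC), free(right)} \ {ball_in(b5,rmC), free(left)} = {free(right)}
  ∪ pre   = {free(right)} ∪ {carry(b5,left), robot_in(rmC)}
          = {carry(b5,left), free(right), robot_in(rmC)}

== RESULT ==
["carry(b5,left)", "free(right)", "robot_in(rmC)"]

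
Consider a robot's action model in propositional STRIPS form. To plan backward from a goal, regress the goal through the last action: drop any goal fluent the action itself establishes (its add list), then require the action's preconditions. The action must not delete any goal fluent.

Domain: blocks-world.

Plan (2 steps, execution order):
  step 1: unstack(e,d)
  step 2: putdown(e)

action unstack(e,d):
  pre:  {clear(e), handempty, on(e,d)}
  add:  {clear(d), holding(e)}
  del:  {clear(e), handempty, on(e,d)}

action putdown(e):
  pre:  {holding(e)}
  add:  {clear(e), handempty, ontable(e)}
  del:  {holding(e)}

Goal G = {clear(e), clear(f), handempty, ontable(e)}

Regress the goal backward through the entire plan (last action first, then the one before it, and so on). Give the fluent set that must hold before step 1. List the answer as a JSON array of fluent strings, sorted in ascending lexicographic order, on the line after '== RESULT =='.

Regress step by step:
  through step 2 (putdown(e)): drop {clear(e), handempty, ontable(e)}, keep {clear(f)}, require {holding(e)}
    → {clear(f), holding(e)}
  through step 1 (unstack(e,d)): drop {holding(e)}, keep {clear(f)}, require {clear(e), handempty, on(e,d)}
    → {clear(e), clear(f), handempty, on(e,d)}

== RESULT ==
["clear(e)", "clear(f)", "handempty", "on(e,d)"]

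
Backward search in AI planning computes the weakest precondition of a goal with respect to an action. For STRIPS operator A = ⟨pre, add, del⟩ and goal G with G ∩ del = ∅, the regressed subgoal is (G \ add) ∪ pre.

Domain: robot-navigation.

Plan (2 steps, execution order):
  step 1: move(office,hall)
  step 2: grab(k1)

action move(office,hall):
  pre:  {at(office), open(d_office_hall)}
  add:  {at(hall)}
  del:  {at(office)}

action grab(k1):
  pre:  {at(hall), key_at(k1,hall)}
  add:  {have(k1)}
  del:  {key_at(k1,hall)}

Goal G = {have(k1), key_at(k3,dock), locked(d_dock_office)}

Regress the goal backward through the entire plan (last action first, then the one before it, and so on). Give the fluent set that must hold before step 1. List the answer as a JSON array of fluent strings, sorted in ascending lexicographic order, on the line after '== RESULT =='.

Regress step by step:
  through step 2 (grab(k1)): drop {have(k1)}, keep {key_at(k3,dock), locked(d_dock_office)}, require {at(hall), key_at(k1,hall)}
    → {at(hall), key_at(k1,hall), key_at(k3,dock), locked(d_dock_office)}
  through step 1 (move(office,hall)): drop {at(hall)}, keep {key_at(k1,hall), key_at(k3,dock), locked(d_dock_office)}, require {at(office), open(d_office_hall)}
    → {at(office), key_at(k1,hall), key_at(k3,dock), locked(d_dock_office), open(d_office_hall)}

== RESULT ==
["at(office)", "key_at(k1,hall)", "key_at(k3,dock)", "locked(d_dock_office)", "open(d_office_hall)"]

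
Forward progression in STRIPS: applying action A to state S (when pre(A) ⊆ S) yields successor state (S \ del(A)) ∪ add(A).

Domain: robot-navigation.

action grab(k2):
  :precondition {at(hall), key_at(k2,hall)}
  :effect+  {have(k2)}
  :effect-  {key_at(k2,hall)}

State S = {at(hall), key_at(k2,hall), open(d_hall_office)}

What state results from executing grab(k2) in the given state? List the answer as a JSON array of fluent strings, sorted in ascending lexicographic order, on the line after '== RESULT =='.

Progress:
  pre ⊆ S: {at(hall), key_at(k2,hall)} ⊆ S  — applicable
  S \ del = {at(hall), open(d_hall_office)}
  ∪ add   = {at(hall), have(k2), open(d_hall_office)}

== RESULT ==
["at(hall)", "have(k2)", "open(d_hall_office)"]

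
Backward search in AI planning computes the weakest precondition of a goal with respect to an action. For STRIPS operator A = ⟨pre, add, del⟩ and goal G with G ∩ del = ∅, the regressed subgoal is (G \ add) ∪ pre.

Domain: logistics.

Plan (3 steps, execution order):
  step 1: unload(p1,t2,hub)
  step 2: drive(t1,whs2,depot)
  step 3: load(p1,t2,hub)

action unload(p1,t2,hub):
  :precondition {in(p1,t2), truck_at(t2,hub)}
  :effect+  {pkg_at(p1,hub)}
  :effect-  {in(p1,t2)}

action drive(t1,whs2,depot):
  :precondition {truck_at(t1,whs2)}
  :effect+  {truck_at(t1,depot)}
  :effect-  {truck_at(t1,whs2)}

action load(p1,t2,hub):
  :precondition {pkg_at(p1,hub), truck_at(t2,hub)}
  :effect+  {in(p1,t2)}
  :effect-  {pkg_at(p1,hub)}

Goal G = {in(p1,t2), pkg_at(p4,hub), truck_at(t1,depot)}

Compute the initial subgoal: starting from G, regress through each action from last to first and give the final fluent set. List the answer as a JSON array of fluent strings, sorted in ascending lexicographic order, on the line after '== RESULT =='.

Work backward from the goal:
  through step 3 (load(p1,t2,hub)): drop {in(p1,t2)}, keep {pkg_at(p4,hub), truck_at(t1,depot)}, require {pkg_at(p1,hub), truck_at(t2,hub)}
    → {pkg_at(p1,hub), pkg_at(p4,hub), truck_at(t1,depot), truck_at(t2,hub)}
  through step 2 (drive(t1,whs2,depot)): drop {truck_at(t1,depot)}, keep {pkg_at(p1,hub), pkg_at(p4,hub), truck_at(t2,hub)}, require {truck_at(t1,whs2)}
    → {pkg_at(p1,hub), pkg_at(p4,hub), truck_at(t1,whs2), truck_at(t2,hub)}
  through step 1 (unload(p1,t2,hub)): drop {pkg_at(p1,hub)}, keep {pkg_at(p4,hub), truck_at(t1,whs2), truck_at(t2,hub)}, require {in(p1,t2), truck_at(t2,hub)}
    → {in(p1,t2), pkg_at(p4,hub), truck_at(t1,whs2), truck_at(t2,hub)}

== RESULT ==
["in(p1,t2)", "pkg_at(p4,hub)", "truck_at(t1,whs2)", "truck_at(t2,hub)"]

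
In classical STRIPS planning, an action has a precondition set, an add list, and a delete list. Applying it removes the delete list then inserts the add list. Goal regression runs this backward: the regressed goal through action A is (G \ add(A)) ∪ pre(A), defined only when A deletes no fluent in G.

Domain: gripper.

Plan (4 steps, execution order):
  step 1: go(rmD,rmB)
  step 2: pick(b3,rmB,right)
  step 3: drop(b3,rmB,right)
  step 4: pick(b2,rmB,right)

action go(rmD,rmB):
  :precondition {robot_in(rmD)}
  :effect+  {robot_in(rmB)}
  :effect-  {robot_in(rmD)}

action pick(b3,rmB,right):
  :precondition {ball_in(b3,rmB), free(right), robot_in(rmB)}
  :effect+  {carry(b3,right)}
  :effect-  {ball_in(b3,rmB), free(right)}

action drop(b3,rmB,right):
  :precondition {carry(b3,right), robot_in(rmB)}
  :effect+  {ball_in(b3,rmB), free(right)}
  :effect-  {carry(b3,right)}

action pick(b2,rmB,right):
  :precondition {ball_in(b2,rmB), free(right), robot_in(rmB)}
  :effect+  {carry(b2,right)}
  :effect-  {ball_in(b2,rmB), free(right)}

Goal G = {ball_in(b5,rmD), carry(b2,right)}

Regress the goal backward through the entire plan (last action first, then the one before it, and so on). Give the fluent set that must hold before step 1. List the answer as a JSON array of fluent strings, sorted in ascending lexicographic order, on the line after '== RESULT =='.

Regress step by step:
  through step 4 (pick(b2,rmB,right)): drop {carry(b2,right)}, keep {ball_in(b5,rmD)}, require {ball_in(b2,rmB), free(right), robot_in(rmB)}
    → {ball_in(b2,rmB), ball_in(b5,rmD), free(right), robot_in(rmB)}
  through step 3 (drop(b3,rmB,right)): drop {free(right)}, keep {ball_in(b2,rmB), ball_in(b5,rmD), robot_in(rmB)}, require {carry(b3,right), robot_in(rmB)}
    → {ball_in(b2,rmB), ball_in(b5,rmD), carry(b3,right), robot_in(rmB)}
  through step 2 (pick(b3,rmB,right)): drop {carry(b3,right)}, keep {ball_in(b2,rmB), ball_in(b5,rmD), robot_in(rmB)}, require {ball_in(b3,rmB), free(right), robot_in(rmB)}
    → {ball_in(b2,rmB), ball_in(b3,rmB), ball_in(b5,rmD), free(right), robot_in(rmB)}
  through step 1 (go(rmD,rmB)): drop {robot_in(rmB)}, keep {ball_in(b2,rmB), ball_in(b3,rmB), ball_in(b5,rmD), free(right)}, require {robot_in(rmD)}
    → {ball_in(b2,rmB), ball_in(b3,rmB), ball_in(b5,rmD), free(right), robot_in(rmD)}

== RESULT ==
["ball_in(b2,rmB)", "ball_in(b3,rmB)", "ball_in(b5,rmD)", "free(right)", "robot_in(rmD)"]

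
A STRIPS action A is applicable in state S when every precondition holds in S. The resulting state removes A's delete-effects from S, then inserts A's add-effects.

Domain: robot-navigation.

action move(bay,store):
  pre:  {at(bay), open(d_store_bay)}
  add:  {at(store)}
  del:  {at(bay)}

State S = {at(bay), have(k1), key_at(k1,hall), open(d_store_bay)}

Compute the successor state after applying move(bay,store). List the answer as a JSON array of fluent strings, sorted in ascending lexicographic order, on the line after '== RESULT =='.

Compute (S \ del) ∪ add:
  pre ⊆ S: {at(bay), open(d_store_bay)} ⊆ S  — applicable
  S \ del = {have(k1), key_at(k1,hall), open(d_store_bay)}
  ∪ add   = {at(store), have(k1), key_at(k1,hall), open(d_store_bay)}

== RESULT ==
["at(store)", "have(k1)", "key_at(k1,hall)", "open(d_store_bay)"]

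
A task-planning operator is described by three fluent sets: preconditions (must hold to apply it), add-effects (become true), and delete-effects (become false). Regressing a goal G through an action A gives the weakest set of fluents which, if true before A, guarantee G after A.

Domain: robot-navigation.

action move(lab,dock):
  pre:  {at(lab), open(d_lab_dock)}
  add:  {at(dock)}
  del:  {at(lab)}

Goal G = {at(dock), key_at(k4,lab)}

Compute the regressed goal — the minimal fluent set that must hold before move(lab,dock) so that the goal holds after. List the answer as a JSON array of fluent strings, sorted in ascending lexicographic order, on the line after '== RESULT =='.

Regress:
  G ∩ del = {}  (empty — regression defined)
  G \ add = {at(dock), key_at(k4,lab)} \ {at(dock)} = {key_at(k4,lab)}
  ∪ pre   = {key_at(k4,lab)} ∪ {at(lab), open(d_lab_dock)}
          = {at(lab), key_at(k4,lab), open(d_lab_dock)}

== RESULT ==
["at(lab)", "key_at(k4,lab)", "open(d_lab_dock)"]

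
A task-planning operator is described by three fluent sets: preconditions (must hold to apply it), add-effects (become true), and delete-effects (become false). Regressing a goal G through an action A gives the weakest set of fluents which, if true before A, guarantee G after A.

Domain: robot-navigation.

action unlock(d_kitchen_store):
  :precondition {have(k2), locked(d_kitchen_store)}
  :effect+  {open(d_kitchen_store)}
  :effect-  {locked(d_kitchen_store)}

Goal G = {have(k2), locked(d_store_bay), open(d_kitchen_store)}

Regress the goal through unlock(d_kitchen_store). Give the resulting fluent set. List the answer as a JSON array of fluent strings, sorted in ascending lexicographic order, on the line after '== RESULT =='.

Compute (G \ add) ∪ pre:
  G ∩ del = {}  (empty — regression defined)
  G \ add = {have(k2), locked(d_store_bay), open(d_kitchen_store)} \ {open(d_kitchen_store)} = {have(k2), locked(d_store_bay)}
  ∪ pre   = {have(k2), locked(d_store_bay)} ∪ {have(k2), locked(d_kitchen_store)}
          = {have(k2), locked(d_kitchen_store), locked(d_store_bay)}

== RESULT ==
["have(k2)", "locked(d_kitchen_store)", "locked(d_store_bay)"]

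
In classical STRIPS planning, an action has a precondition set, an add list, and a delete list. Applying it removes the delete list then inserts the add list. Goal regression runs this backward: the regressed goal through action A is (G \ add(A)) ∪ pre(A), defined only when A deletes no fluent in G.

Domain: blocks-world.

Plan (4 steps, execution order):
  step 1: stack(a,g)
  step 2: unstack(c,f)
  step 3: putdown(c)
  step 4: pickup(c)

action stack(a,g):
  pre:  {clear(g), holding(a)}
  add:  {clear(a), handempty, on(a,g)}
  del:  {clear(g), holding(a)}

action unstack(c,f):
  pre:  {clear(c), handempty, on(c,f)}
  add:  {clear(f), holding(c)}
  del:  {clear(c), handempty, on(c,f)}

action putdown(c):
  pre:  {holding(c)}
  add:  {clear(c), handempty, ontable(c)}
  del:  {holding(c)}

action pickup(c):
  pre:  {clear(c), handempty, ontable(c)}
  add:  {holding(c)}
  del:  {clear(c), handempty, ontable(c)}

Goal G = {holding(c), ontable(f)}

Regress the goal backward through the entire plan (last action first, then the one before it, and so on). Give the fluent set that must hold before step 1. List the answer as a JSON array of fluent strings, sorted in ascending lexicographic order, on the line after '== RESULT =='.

Work backward from the goal:
  through step 4 (pickup(c)): drop {holding(c)}, keep {ontable(f)}, require {clear(c), handempty, ontable(c)}
    → {clear(c), handempty, ontable(c), ontable(f)}
  through step 3 (putdown(c)): drop {clear(c), handempty, ontable(c)}, keep {ontable(f)}, require {holding(c)}
    → {holding(c), ontable(f)}
  through step 2 (unstack(c,f)): drop {holding(c)}, keep {ontable(f)}, require {clear(c), handempty, on(c,f)}
    → {clear(c), handempty, on(c,f), ontable(f)}
  through step 1 (stack(a,g)): drop {handempty}, keep {clear(c), on(c,f), ontable(f)}, require {clear(g), holding(a)}
    → {clear(c), clear(g), holding(a), on(c,f), ontable(f)}

== RESULT ==
["clear(c)", "clear(g)", "holding(a)", "on(c,f)", "ontable(f)"]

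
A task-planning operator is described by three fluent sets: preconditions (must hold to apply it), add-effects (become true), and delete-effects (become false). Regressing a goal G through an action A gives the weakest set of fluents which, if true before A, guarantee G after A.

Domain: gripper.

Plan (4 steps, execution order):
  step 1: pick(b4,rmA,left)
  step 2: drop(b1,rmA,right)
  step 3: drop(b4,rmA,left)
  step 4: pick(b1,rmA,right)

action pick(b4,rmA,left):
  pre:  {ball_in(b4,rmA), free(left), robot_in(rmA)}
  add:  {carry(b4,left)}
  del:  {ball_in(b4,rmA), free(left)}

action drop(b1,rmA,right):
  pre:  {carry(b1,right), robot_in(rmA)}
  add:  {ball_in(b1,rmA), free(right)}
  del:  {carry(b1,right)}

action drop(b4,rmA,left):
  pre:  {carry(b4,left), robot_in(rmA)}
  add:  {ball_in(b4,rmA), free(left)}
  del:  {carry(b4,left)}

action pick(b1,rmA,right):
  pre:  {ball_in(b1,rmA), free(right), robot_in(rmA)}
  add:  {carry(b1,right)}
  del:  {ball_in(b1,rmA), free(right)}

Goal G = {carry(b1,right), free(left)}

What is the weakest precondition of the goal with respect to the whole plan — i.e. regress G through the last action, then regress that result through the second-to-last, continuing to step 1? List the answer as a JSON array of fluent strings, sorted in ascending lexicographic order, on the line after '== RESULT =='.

Regress step by step:
  through step 4 (pick(b1,rmA,right)): drop {carry(b1,right)}, keep {free(left)}, require {ball_in(b1,rmA), free(right), robot_in(rmA)}
    → {ball_in(b1,rmA), free(left), free(right), robot_in(rmA)}
  through step 3 (drop(b4,rmA,left)): drop {free(left)}, keep {ball_in(b1,rmA), free(right), robot_in(rmA)}, require {carry(b4,left), robot_in(rmA)}
    → {ball_in(b1,rmA), carry(b4,left), free(right), robot_in(rmA)}
  through step 2 (drop(b1,rmA,right)): drop {ball_in(b1,rmA), free(right)}, keep {carry(b4,left), robot_in(rmA)}, require {carry(b1,right), robot_in(rmA)}
    → {carry(b1,right), carry(b4,left), robot_in(rmA)}
  through step 1 (pick(b4,rmA,left)): drop {carry(b4,left)}, keep {carry(b1,right), robot_in(rmA)}, require {ball_in(b4,rmA), free(left), robot_in(rmA)}
    → {ball_in(b4,rmA), carry(b1,right), free(left), robot_in(rmA)}

== RESULT ==
["ball_in(b4,rmA)", "carry(b1,right)", "free(left)", "robot_in(rmA)"]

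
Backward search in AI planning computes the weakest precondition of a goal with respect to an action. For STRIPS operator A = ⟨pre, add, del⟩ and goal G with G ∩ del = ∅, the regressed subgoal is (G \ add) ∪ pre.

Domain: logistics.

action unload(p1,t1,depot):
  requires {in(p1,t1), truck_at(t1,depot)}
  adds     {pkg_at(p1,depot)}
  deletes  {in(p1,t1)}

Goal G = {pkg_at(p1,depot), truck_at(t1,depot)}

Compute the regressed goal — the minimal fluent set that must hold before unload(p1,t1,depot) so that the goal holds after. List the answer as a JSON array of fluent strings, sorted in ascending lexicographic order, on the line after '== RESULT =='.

Regress:
  G ∩ del = {}  (empty — regression defined)
  G \ add = {pkg_at(p1,depot), truck_at(t1,depot)} \ {pkg_at(p1,depot)} = {truck_at(t1,depot)}
  ∪ pre   = {truck_at(t1,depot)} ∪ {in(p1,t1), truck_at(t1,depot)}
          = {in(p1,t1), truck_at(t1,depot)}

== RESULT ==
["in(p1,t1)", "truck_at(t1,depot)"]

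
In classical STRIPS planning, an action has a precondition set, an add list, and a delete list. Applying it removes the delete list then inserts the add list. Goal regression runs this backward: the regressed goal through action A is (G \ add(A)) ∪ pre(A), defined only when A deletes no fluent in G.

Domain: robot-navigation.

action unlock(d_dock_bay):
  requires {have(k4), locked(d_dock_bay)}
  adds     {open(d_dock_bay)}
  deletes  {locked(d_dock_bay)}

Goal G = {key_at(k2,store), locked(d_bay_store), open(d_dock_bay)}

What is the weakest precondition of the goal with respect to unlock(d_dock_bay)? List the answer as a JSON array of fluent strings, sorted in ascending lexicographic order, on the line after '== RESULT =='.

Regress:
  G ∩ del = {}  (empty — regression defined)
  G \ add = {key_at(k2,store), locked(d_bay_store), open(d_dock_bay)} \ {open(d_dock_bay)} = {key_at(k2,store), locked(d_bay_store)}
  ∪ pre   = {key_at(k2,store), locked(d_bay_store)} ∪ {have(k4), locked(d_dock_bay)}
          = {have(k4), key_at(k2,store), locked(d_bay_store), locked(d_dock_bay)}

== RESULT ==
["have(k4)", "key_at(k2,store)", "locked(d_bay_store)", "locked(d_dock_bay)"]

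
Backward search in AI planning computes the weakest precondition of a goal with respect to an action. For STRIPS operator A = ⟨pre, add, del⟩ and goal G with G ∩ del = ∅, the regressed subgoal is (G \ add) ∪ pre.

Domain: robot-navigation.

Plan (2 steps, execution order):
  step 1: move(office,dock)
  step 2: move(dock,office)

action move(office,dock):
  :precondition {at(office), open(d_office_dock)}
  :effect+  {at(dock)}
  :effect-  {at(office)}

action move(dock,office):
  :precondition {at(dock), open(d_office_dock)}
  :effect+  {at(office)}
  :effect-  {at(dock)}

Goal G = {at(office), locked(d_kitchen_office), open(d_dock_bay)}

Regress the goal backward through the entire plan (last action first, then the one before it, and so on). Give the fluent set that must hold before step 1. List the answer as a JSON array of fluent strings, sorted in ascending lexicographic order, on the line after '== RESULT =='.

Regress step by step:
  through step 2 (move(dock,office)): drop {at(office)}, keep {locked(d_kitchen_office), open(d_dock_bay)}, require {at(dock), open(d_office_dock)}
    → {at(dock), locked(d_kitchen_office), open(d_dock_bay), open(d_office_dock)}
  through step 1 (move(office,dock)): drop {at(dock)}, keep {locked(d_kitchen_office), open(d_dock_bay), open(d_office_dock)}, require {at(office), open(d_office_dock)}
    → {at(office), locked(d_kitchen_office), open(d_dock_bay), open(d_office_dock)}

== RESULT ==
["at(office)", "locked(d_kitchen_office)", "open(d_dock_bay)", "open(d_office_dock)"]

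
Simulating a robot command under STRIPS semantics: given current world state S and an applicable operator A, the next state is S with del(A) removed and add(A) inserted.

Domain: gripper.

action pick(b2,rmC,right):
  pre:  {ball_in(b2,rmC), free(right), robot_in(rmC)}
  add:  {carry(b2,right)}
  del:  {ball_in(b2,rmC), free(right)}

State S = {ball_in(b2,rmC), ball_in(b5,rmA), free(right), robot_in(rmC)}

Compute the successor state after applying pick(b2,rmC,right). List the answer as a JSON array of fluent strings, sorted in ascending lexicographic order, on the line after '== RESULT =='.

Compute (S \ del) ∪ add:
  pre ⊆ S: {ball_in(b2,rmC), free(right), robot_in(rmC)} ⊆ S  — applicable
  S \ del = {ball_in(b5,rmA), robot_in(rmC)}
  ∪ add   = {ball_in(b5,rmA), carry(b2,right), robot_in(rmC)}

== RESULT ==
["ball_in(b5,rmA)", "carry(b2,right)", "robot_in(rmC)"]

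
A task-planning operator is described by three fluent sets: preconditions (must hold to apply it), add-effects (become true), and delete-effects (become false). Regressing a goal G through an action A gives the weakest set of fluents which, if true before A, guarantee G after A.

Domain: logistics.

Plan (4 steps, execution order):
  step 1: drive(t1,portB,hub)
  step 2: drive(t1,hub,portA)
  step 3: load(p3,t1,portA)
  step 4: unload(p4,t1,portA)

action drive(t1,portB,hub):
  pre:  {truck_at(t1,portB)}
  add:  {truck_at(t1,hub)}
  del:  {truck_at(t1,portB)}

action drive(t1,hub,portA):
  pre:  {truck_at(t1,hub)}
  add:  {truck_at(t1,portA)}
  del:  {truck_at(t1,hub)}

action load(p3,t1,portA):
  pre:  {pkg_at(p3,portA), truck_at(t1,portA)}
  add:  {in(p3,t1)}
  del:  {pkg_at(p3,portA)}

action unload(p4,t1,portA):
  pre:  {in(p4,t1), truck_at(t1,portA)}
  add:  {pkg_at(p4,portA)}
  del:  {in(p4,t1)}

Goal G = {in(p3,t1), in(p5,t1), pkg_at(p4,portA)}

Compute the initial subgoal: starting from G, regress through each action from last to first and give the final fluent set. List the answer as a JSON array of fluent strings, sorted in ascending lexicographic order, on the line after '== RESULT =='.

Work backward from the goal:
  through step 4 (unload(p4,t1,portA)): drop {pkg_at(p4,portA)}, keep {in(p3,t1), in(p5,t1)}, require {in(p4,t1), truck_at(t1,portA)}
    → {in(p3,t1), in(p4,t1), in(p5,t1), truck_at(t1,portA)}
  through step 3 (load(p3,t1,portA)): drop {in(p3,t1)}, keep {in(p4,t1), in(p5,t1), truck_at(t1,portA)}, require {pkg_at(p3,portA), truck_at(t1,portA)}
    → {in(p4,t1), in(p5,t1), pkg_at(p3,portA), truck_at(t1,portA)}
  through step 2 (drive(t1,hub,portA)): drop {truck_at(t1,portA)}, keep {in(p4,t1), in(p5,t1), pkg_at(p3,portA)}, require {truck_at(t1,hub)}
    → {in(p4,t1), in(p5,t1), pkg_at(p3,portA), truck_at(t1,hub)}
  through step 1 (drive(t1,portB,hub)): drop {truck_at(t1,hub)}, keep {in(p4,t1), in(p5,t1), pkg_at(p3,portA)}, require {truck_at(t1,portB)}
    → {in(p4,t1), in(p5,t1), pkg_at(p3,portA), truck_at(t1,portB)}

== RESULT ==
["in(p4,t1)", "in(p5,t1)", "pkg_at(p3,portA)", "truck_at(t1,portB)"]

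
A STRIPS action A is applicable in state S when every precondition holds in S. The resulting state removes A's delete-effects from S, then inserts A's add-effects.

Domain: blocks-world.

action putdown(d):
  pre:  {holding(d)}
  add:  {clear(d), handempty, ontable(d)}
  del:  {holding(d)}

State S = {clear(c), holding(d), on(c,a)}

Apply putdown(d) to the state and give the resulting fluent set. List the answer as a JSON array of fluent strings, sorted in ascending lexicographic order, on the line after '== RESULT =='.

Compute (S \ del) ∪ add:
  pre ⊆ S: {holding(d)} ⊆ S  — applicable
  S \ del = {clear(c), on(c,a)}
  ∪ add   = {clear(c), clear(d), handempty, on(c,a), ontable(d)}

== RESULT ==
["clear(c)", "clear(d)", "handempty", "on(c,a)", "ontable(d)"]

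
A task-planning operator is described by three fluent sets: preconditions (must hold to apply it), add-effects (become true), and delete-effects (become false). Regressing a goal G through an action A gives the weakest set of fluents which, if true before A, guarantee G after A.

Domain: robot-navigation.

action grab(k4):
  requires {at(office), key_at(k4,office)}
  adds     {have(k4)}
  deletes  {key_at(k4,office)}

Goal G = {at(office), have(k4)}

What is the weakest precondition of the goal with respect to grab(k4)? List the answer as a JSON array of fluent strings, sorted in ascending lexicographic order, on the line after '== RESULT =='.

Regress:
  G ∩ del = {}  (empty — regression defined)
  G \ add = {at(office), have(k4)} \ {have(k4)} = {at(office)}
  ∪ pre   = {at(office)} ∪ {at(office), key_at(k4,office)}
          = {at(office), key_at(k4,office)}

== RESULT ==
["at(office)", "key_at(k4,office)"]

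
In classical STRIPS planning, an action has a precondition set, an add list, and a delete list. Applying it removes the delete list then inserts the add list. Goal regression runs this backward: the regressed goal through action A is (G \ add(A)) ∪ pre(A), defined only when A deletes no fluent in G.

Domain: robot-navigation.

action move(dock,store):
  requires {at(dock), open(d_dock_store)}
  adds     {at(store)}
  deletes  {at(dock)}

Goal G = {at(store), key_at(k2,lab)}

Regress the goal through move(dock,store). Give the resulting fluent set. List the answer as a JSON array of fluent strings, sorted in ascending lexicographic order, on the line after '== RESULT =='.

Compute (G \ add) ∪ pre:
  G ∩ del = {}  (empty — regression defined)
  G \ add = {at(store), key_at(k2,lab)} \ {at(store)} = {key_at(k2,lab)}
  ∪ pre   = {key_at(k2,lab)} ∪ {at(dock), open(d_dock_store)}
          = {at(dock), key_at(k2,lab), open(d_dock_store)}

== RESULT ==
["at(dock)", "key_at(k2,lab)", "open(d_dock_store)"]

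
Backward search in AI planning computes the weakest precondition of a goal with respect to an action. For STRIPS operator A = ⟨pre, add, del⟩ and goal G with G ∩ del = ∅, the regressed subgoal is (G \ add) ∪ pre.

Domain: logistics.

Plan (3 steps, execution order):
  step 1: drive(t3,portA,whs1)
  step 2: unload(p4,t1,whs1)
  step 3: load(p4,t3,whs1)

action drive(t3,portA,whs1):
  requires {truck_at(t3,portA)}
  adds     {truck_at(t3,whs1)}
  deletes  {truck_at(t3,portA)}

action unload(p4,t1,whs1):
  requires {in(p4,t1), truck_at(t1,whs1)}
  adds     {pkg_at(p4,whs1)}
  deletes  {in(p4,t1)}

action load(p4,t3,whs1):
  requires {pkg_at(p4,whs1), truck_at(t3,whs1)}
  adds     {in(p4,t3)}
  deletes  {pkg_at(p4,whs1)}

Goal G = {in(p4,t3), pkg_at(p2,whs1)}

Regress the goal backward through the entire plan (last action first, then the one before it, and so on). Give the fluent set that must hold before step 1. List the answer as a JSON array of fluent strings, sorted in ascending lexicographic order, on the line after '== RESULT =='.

Work backward from the goal:
  through step 3 (load(p4,t3,whs1)): drop {in(p4,t3)}, keep {pkg_at(p2,whs1)}, require {pkg_at(p4,whs1), truck_at(t3,whs1)}
    → {pkg_at(p2,whs1), pkg_at(p4,whs1), truck_at(t3,whs1)}
  through step 2 (unload(p4,t1,whs1)): drop {pkg_at(p4,whs1)}, keep {pkg_at(p2,whs1), truck_at(t3,whs1)}, require {in(p4,t1), truck_at(t1,whs1)}
    → {in(p4,t1), pkg_at(p2,whs1), truck_at(t1,whs1), truck_at(t3,whs1)}
  through step 1 (drive(t3,portA,whs1)): drop {truck_at(t3,whs1)}, keep {in(p4,t1), pkg_at(p2,whs1), truck_at(t1,whs1)}, require {truck_at(t3,portA)}
    → {in(p4,t1), pkg_at(p2,whs1), truck_at(t1,whs1), truck_at(t3,portA)}

== RESULT ==
["in(p4,t1)", "pkg_at(p2,whs1)", "truck_at(t1,whs1)", "truck_at(t3,portA)"]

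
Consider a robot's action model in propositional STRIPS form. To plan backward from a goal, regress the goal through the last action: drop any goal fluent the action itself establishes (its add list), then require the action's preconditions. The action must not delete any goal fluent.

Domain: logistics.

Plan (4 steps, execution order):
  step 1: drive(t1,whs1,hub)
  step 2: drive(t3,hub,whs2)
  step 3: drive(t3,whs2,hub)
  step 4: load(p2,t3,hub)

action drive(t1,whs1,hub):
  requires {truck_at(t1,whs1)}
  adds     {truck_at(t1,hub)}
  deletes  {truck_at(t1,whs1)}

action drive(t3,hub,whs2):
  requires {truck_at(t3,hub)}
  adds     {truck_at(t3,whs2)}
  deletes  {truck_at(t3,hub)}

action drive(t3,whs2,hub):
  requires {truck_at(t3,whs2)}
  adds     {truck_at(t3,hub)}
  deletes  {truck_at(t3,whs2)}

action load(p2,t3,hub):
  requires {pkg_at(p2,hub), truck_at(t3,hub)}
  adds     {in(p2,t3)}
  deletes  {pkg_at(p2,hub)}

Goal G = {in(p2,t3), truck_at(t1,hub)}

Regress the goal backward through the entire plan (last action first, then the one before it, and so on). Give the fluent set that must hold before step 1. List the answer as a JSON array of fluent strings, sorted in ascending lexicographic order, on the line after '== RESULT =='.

Work backward from the goal:
  through step 4 (load(p2,t3,hub)): drop {in(p2,t3)}, keep {truck_at(t1,hub)}, require {pkg_at(p2,hub), truck_at(t3,hub)}
    → {pkg_at(p2,hub), truck_at(t1,hub), truck_at(t3,hub)}
  through step 3 (drive(t3,whs2,hub)): drop {truck_at(t3,hub)}, keep {pkg_at(p2,hub), truck_at(t1,hub)}, require {truck_at(t3,whs2)}
    → {pkg_at(p2,hub), truck_at(t1,hub), truck_at(t3,whs2)}
  through step 2 (drive(t3,hub,whs2)): drop {truck_at(t3,whs2)}, keep {pkg_at(p2,hub), truck_at(t1,hub)}, require {truck_at(t3,hub)}
    → {pkg_at(p2,hub), truck_at(t1,hub), truck_at(t3,hub)}
  through step 1 (drive(t1,whs1,hub)): drop {truck_at(t1,hub)}, keep {pkg_at(p2,hub), truck_at(t3,hub)}, require {truck_at(t1,whs1)}
    → {pkg_at(p2,hub), truck_at(t1,whs1), truck_at(t3,hub)}

== RESULT ==
["pkg_at(p2,hub)", "truck_at(t1,whs1)", "truck_at(t3,hub)"]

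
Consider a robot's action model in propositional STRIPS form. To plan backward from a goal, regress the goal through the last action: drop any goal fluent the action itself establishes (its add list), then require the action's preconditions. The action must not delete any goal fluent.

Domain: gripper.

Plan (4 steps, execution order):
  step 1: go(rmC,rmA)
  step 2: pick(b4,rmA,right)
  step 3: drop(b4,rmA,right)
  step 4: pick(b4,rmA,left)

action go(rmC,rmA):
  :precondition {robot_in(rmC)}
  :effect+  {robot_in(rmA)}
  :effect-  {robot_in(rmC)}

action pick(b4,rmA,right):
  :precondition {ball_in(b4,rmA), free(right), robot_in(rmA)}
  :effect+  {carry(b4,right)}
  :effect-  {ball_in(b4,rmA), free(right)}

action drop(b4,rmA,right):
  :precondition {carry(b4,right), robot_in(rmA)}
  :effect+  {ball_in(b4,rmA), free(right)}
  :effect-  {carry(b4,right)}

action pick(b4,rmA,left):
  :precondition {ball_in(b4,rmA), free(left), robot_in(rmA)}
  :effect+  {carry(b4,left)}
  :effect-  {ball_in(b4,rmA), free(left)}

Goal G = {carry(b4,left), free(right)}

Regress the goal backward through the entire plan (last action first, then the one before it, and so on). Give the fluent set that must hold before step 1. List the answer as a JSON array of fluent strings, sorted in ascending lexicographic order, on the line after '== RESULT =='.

Work backward from the goal:
  through step 4 (pick(b4,rmA,left)): drop {carry(b4,left)}, keep {free(right)}, require {ball_in(b4,rmA), free(left), robot_in(rmA)}
    → {ball_in(b4,rmA), free(left), free(right), robot_in(rmA)}
  through step 3 (drop(b4,rmA,right)): drop {ball_in(b4,rmA), free(right)}, keep {free(left), robot_in(rmA)}, require {carry(b4,right), robot_in(rmA)}
    → {carry(b4,right), free(left), robot_in(rmA)}
  through step 2 (pick(b4,rmA,right)): drop {carry(b4,right)}, keep {free(left), robot_in(rmA)}, require {ball_in(b4,rmA), free(right), robot_in(rmA)}
    → {ball_in(b4,rmA), free(left), free(right), robot_in(rmA)}
  through step 1 (go(rmC,rmA)): drop {robot_in(rmA)}, keep {ball_in(b4,rmA), free(left), free(right)}, require {robot_in(rmC)}
    → {ball_in(b4,rmA), free(left), free(right), robot_in(rmC)}

== RESULT ==
["ball_in(b4,rmA)", "free(left)", "free(right)", "robot_in(rmC)"]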